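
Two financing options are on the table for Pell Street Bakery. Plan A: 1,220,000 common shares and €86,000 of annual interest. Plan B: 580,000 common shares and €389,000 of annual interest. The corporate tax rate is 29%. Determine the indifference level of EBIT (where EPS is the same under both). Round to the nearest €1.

Set EPS_A = EPS_B: (EBIT − €86,000)(1 − 0.29) ÷ 1,220,000 = (EBIT − €389,000)(1 − 0.29) ÷ 580,000.
Cancelling (1 − t) and cross-multiplying: 580,000·(EBIT − 86,000) = 1,220,000·(EBIT − 389,000).
EBIT × (1,220,000 − 580,000) = 389,000 × 1,220,000 − 86,000 × 580,000 = 424,700,000,000, so EBIT = 424,700,000,000 ÷ 640,000 = 663,593.75.

€663,594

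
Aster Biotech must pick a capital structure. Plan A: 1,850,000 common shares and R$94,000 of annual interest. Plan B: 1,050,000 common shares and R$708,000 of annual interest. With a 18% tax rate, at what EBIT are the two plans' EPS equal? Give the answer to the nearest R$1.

At indifference, (EBIT − 94,000)(1 − t)/1,850,000 = (EBIT − 708,000)(1 − t)/1,050,000.
Cancelling (1 − t) and cross-multiplying: 1,050,000·(EBIT − 94,000) = 1,850,000·(EBIT − 708,000).
EBIT × (1,850,000 − 1,050,000) = 708,000 × 1,850,000 − 94,000 × 1,050,000 = 1,211,100,000,000, so EBIT = 1,211,100,000,000 ÷ 800,000 = 1,513,875.00.

R$1,513,875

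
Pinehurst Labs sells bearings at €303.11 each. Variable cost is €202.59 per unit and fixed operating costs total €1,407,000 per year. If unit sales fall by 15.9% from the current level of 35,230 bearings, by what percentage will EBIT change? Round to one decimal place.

Contribution at this volume is 35,230 × €100.52 = €3,541,319.60.
Operating income = contribution − fixed costs = €3,541,319.60 − €1,407,000 = €2,134,319.60.
Degree of operating leverage = €3,541,319.60 / €2,134,319.60 = 1.6592.
So EBIT moves 1.6592 × (-15.9%) = -26.4%.

-26.4%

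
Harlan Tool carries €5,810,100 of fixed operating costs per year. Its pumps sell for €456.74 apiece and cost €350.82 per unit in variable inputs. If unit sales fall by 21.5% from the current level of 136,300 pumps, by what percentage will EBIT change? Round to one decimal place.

Contribution at this volume is 136,300 × €105.92 = €14,436,896.00.
Operating income = contribution − fixed costs = €14,436,896.00 − €5,810,100 = €8,626,796.00.
DOL = contribution ÷ EBIT = €14,436,896.00 ÷ €8,626,796.00 = 1.6735.
%ΔEBIT = DOL × %ΔSales = 1.6735 × -21.5% = -36.0%.

-36.0%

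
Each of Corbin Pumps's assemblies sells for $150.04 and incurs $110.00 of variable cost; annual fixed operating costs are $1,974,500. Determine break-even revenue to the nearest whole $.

Contribution margin per unit = $150.04 − $110.00 = $40.04, a CM ratio of $40.04 ÷ $150.04 = 0.2669.
Break-even revenue = fixed costs × price ÷ CM = $1,974,500 × $150.04 ÷ $40.04 = $7,398,951.

$7,398,951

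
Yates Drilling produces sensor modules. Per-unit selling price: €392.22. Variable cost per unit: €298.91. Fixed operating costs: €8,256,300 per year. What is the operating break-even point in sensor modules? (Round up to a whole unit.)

Unit CM = price − variable cost = €392.22 − €298.91 = €93.31.
Break-even volume = fixed costs ÷ CM per unit = €8,256,300 ÷ €93.31 = 88,482.48, so 88,483 sensor modules.

88,483 sensor modules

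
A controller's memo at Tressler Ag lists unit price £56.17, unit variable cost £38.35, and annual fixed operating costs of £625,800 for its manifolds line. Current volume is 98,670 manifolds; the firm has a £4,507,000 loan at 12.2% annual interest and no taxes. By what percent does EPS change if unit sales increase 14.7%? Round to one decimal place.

+44.4%

At 98,670 units, contribution = 98,670 × £17.82 = £1,758,299.40.
Operating income = contribution − fixed costs = £1,758,299.40 − £625,800 = £1,132,499.40.
Interest = £549,854.00, so EBIT − I = £582,645.40.
Degree of combined leverage = contribution ÷ (EBIT − I) = £1,758,299.40 ÷ £582,645.40 = 3.0178.
%ΔEPS = DCL × %ΔSales = 3.0178 × +14.7% = +44.4%.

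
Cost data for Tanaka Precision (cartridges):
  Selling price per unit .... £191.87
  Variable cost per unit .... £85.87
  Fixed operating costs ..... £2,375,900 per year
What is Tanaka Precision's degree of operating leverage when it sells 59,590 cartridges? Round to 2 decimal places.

1.60

At 59,590 units, contribution = 59,590 × £106.00 = £6,316,540.00.
EBIT = £6,316,540.00 − £2,375,900 = £3,940,640.00.
DOL = contribution ÷ EBIT = £6,316,540.00 ÷ £3,940,640.00 = 1.6029.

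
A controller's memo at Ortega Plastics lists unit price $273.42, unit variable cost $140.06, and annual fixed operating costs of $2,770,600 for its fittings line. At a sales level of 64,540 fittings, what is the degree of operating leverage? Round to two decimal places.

Total contribution margin = 64,540 × $133.36 = $8,607,054.40.
EBIT = $8,607,054.40 − $2,770,600 = $5,836,454.40.
So DOL = total CM / EBIT = $8,607,054.40 / $5,836,454.40 = 1.4747.

1.47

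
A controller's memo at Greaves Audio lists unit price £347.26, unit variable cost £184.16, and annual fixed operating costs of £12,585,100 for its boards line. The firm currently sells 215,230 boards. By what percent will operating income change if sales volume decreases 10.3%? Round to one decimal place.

At 215,230 units, contribution = 215,230 × £163.10 = £35,104,013.00.
Subtracting fixed costs: EBIT = £35,104,013.00 − £12,585,100 = £22,518,913.00.
Degree of operating leverage = £35,104,013.00 / £22,518,913.00 = 1.5589.
%ΔEBIT = DOL × %ΔSales = 1.5589 × -10.3% = -16.1%.

-16.1%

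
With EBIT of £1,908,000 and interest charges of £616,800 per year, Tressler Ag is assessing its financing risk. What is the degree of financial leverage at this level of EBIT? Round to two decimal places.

1.48

Annual interest charges come to £616,800.00.
Degree of financial leverage = EBIT / (EBIT − interest) = £1,908,000 / £1,291,200.00 = 1.4777.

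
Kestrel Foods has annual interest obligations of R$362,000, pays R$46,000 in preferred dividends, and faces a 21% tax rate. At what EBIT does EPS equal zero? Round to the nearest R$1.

Grossing the preferred dividend up to pre-tax terms: R$46,000 / (1 − 0.21) = R$58,227.85.
Financial break-even EBIT = interest + D_p ÷ (1 − t) = R$362,000 + R$58,227.85 = R$420,227.85.

R$420,228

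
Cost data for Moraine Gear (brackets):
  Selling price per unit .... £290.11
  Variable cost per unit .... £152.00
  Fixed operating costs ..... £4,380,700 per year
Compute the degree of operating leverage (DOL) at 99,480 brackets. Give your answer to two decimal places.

Total contribution margin = 99,480 × £138.11 = £13,739,182.80.
Operating income = contribution − fixed costs = £13,739,182.80 − £4,380,700 = £9,358,482.80.
Degree of operating leverage = £13,739,182.80 / £9,358,482.80 = 1.4681.

1.47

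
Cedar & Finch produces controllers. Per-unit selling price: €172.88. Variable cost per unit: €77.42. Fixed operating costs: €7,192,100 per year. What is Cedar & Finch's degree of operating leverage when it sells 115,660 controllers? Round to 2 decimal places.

2.87

Contribution at this volume is 115,660 × €95.46 = €11,040,903.60.
Operating income = contribution − fixed costs = €11,040,903.60 − €7,192,100 = €3,848,803.60.
DOL = contribution ÷ EBIT = €11,040,903.60 ÷ €3,848,803.60 = 2.8687.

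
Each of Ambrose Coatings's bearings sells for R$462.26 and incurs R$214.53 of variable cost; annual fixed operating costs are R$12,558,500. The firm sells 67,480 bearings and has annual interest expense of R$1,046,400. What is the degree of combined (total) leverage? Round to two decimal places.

Total contribution margin = 67,480 × R$247.73 = R$16,716,820.40.
EBIT = R$16,716,820.40 − R$12,558,500 = R$4,158,320.40. Interest = R$1,046,400.00, so EBIT − I = R$3,111,920.40.
DCL = contribution ÷ (EBIT − I) = R$16,716,820.40 ÷ R$3,111,920.40 = 5.3719.

5.37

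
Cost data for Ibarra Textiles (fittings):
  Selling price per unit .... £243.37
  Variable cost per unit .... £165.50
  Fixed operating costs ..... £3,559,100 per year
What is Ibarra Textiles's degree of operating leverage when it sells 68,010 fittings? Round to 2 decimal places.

3.05

Contribution at this volume is 68,010 × £77.87 = £5,295,938.70.
Subtracting fixed costs: EBIT = £5,295,938.70 − £3,559,100 = £1,736,838.70.
DOL = contribution ÷ EBIT = £5,295,938.70 ÷ £1,736,838.70 = 3.0492.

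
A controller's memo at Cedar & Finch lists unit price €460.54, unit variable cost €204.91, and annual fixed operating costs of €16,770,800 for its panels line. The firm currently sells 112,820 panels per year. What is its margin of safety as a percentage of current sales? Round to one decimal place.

41.8%

Each unit contributes €460.54 − €204.91 = €255.63. Break-even units = €16,770,800 ÷ €255.63 = 65,605.76; break-even revenue = 65,605.76 × €460.54 = €30,214,075.94.
Current sales = 112,820 × €460.54 = €51,958,122.80.
Margin of safety = (€51,958,122.80 − €30,214,075.94) ÷ €51,958,122.80 = 41.8%.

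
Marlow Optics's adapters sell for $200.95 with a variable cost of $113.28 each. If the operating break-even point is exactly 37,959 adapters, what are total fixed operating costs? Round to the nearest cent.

Unit CM = price − variable cost = $200.95 − $113.28 = $87.67.
Fixed costs = break-even units × CM = 37,959 × $87.67 = $3,327,865.53.

$3,327,865.53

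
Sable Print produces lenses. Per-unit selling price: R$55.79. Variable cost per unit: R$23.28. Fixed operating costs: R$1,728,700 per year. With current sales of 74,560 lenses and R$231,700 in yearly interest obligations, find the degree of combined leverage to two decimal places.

Contribution at this volume is 74,560 × R$32.51 = R$2,423,945.60.
Subtracting fixed costs: EBIT = R$2,423,945.60 − R$1,728,700 = R$695,245.60. Interest = R$231,700.00.
DOL = R$2,423,945.60 ÷ R$695,245.60 = 3.4865; DFL = R$695,245.60 ÷ R$463,545.60 = 1.4998.
Combined leverage = 3.4865 × 1.4998 = 5.2291.

5.23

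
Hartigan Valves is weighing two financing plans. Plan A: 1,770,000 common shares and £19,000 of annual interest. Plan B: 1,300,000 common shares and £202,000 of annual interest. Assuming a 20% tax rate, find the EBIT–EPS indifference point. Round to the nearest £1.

Set EPS_A = EPS_B: (EBIT − £19,000)(1 − 0.20) ÷ 1,770,000 = (EBIT − £202,000)(1 − 0.20) ÷ 1,300,000.
Cancelling (1 − t) and cross-multiplying: 1,300,000·(EBIT − 19,000) = 1,770,000·(EBIT − 202,000).
Solving, EBIT = (202,000·1,770,000 − 19,000·1,300,000) / (1,770,000 − 1,300,000) = 332,840,000,000 / 470,000 = 708,170.21.

£708,170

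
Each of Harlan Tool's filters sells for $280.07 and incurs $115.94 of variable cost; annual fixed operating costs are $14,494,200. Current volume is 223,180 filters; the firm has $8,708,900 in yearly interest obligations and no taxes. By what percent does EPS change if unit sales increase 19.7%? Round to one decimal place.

Contribution at this volume is 223,180 × $164.13 = $36,630,533.40.
Operating income = contribution − fixed costs = $36,630,533.40 − $14,494,200 = $22,136,333.40.
After interest of $8,708,900.00, pre-tax earnings = $13,427,433.40.
Degree of combined leverage = contribution ÷ (EBIT − I) = $36,630,533.40 ÷ $13,427,433.40 = 2.7280.
EPS therefore changes by 2.7280 × (+19.7%) = +53.7%.

+53.7%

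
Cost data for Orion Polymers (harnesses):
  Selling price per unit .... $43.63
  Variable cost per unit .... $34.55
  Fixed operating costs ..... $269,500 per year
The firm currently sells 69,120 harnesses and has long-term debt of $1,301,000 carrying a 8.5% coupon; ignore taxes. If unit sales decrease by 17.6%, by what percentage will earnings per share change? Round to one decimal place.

-44.6%

At 69,120 units, contribution = 69,120 × $9.08 = $627,609.60.
EBIT = $627,609.60 − $269,500 = $358,109.60.
After interest of $110,585.00, pre-tax earnings = $247,524.60.
Degree of combined leverage = contribution ÷ (EBIT − I) = $627,609.60 ÷ $247,524.60 = 2.5355.
EPS therefore changes by 2.5355 × (-17.6%) = -44.6%.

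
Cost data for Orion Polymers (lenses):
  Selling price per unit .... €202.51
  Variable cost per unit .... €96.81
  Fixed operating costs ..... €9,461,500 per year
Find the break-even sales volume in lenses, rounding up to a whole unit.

Each unit contributes €202.51 − €96.81 = €105.70.
Units to break even: €9,461,500 ÷ €105.70 = 89,512.77, rounded up to 89,513.

89,513 lenses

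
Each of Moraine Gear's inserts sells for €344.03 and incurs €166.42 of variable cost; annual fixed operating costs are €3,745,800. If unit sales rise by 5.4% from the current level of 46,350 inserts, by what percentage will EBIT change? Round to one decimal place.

At 46,350 units, contribution = 46,350 × €177.61 = €8,232,223.50.
Operating income = contribution − fixed costs = €8,232,223.50 − €3,745,800 = €4,486,423.50.
Degree of operating leverage = €8,232,223.50 / €4,486,423.50 = 1.8349.
%ΔEBIT = DOL × %ΔSales = 1.8349 × +5.4% = +9.9%.

+9.9%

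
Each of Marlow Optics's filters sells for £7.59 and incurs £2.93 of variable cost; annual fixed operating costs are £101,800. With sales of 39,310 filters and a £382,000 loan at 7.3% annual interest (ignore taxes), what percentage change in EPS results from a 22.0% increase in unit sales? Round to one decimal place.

+75.3%

At 39,310 units, contribution = 39,310 × £4.66 = £183,184.60.
Subtracting fixed costs: EBIT = £183,184.60 − £101,800 = £81,384.60.
Interest = £27,886.00, so EBIT − I = £53,498.60.
Degree of combined leverage = contribution ÷ (EBIT − I) = £183,184.60 ÷ £53,498.60 = 3.4241.
%ΔEPS = DCL × %ΔSales = 3.4241 × +22.0% = +75.3%.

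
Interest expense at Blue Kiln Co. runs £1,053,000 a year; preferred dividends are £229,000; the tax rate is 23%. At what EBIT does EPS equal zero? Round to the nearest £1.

£1,350,403

Grossing the preferred dividend up to pre-tax terms: £229,000 / (1 − 0.23) = £297,402.60.
EPS = 0 when EBIT covers interest plus the pre-tax preferred burden: £1,053,000 + £297,402.60 = £1,350,402.60.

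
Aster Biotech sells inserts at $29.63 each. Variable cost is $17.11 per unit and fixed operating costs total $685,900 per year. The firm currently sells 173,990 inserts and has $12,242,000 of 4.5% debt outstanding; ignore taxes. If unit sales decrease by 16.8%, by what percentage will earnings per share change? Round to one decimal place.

Contribution at this volume is 173,990 × $12.52 = $2,178,354.80.
Operating income = contribution − fixed costs = $2,178,354.80 − $685,900 = $1,492,454.80.
Interest = $550,890.00, so EBIT − I = $941,564.80.
Degree of combined leverage = contribution ÷ (EBIT − I) = $2,178,354.80 ÷ $941,564.80 = 2.3135.
%ΔEPS = DCL × %ΔSales = 2.3135 × -16.8% = -38.9%.

-38.9%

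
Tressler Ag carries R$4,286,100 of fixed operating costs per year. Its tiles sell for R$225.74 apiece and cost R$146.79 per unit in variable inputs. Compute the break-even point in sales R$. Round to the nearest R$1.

Contribution margin per unit = R$225.74 − R$146.79 = R$78.95, a CM ratio of R$78.95 ÷ R$225.74 = 0.3497.
Break-even sales = FC ÷ CM ratio = R$4,286,100 × R$225.74 / R$78.95 = R$12,255,152.

R$12,255,152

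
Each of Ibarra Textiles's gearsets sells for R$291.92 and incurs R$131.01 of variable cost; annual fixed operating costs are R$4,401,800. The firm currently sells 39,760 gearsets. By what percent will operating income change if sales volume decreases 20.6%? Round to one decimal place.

-66.0%

At 39,760 units, contribution = 39,760 × R$160.91 = R$6,397,781.60.
EBIT = R$6,397,781.60 − R$4,401,800 = R$1,995,981.60.
Degree of operating leverage = R$6,397,781.60 / R$1,995,981.60 = 3.2053.
Operating income changes by 3.2053 × -20.6% = -66.0%.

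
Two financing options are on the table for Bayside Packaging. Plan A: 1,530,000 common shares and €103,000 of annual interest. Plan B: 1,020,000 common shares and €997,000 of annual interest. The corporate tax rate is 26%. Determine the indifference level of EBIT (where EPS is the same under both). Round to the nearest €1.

€2,785,000

Set EPS_A = EPS_B: (EBIT − €103,000)(1 − 0.26) ÷ 1,530,000 = (EBIT − €997,000)(1 − 0.26) ÷ 1,020,000.
The (1 − t) factor cancels: (EBIT − 103,000) × 1,020,000 = (EBIT − 997,000) × 1,530,000.
EBIT × (1,530,000 − 1,020,000) = 997,000 × 1,530,000 − 103,000 × 1,020,000 = 1,420,350,000,000, so EBIT = 1,420,350,000,000 ÷ 510,000 = 2,785,000.00.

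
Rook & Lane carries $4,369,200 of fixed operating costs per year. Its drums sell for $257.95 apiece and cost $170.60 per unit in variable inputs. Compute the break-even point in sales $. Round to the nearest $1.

$12,902,520

CM per unit = $257.95 − $170.60 = $87.35; CM ratio = $87.35 / $257.95 = 0.3386.
Break-even revenue = fixed costs × price ÷ CM = $4,369,200 × $257.95 ÷ $87.35 = $12,902,520.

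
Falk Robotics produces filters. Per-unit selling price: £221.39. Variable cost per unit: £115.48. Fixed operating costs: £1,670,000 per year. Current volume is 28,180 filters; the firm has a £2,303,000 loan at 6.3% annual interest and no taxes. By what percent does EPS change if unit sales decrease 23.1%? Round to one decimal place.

At 28,180 units, contribution = 28,180 × £105.91 = £2,984,543.80.
Operating income = contribution − fixed costs = £2,984,543.80 − £1,670,000 = £1,314,543.80.
After interest of £145,089.00, pre-tax earnings = £1,169,454.80.
DCL = total CM / (EBIT − I) = £2,984,543.80 / £1,169,454.80 = 2.5521.
EPS therefore changes by 2.5521 × (-23.1%) = -59.0%.

-59.0%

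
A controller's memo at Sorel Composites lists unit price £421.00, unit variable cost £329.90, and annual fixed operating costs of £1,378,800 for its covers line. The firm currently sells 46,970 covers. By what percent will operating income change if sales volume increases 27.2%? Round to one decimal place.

+40.1%

At 46,970 units, contribution = 46,970 × £91.10 = £4,278,967.00.
Subtracting fixed costs: EBIT = £4,278,967.00 − £1,378,800 = £2,900,167.00.
Degree of operating leverage = £4,278,967.00 / £2,900,167.00 = 1.4754.
Operating income changes by 1.4754 × +27.2% = +40.1%.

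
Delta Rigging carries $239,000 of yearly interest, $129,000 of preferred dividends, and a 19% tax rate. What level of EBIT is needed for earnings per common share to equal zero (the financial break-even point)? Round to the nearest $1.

Preferred dividends are paid after tax, so their pre-tax equivalent is $129,000 ÷ (1 − 0.19) = $159,259.26.
Financial break-even EBIT = interest + D_p ÷ (1 − t) = $239,000 + $159,259.26 = $398,259.26.

$398,259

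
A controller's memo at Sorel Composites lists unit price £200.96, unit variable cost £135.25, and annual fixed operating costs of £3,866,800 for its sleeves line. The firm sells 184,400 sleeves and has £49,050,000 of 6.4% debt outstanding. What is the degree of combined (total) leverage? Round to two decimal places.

Total contribution margin = 184,400 × £65.71 = £12,116,924.00.
Subtracting fixed costs: EBIT = £12,116,924.00 − £3,866,800 = £8,250,124.00. Interest = £3,139,200.00, so EBIT − I = £5,110,924.00.
DCL = contribution ÷ (EBIT − I) = £12,116,924.00 ÷ £5,110,924.00 = 2.3708.

2.37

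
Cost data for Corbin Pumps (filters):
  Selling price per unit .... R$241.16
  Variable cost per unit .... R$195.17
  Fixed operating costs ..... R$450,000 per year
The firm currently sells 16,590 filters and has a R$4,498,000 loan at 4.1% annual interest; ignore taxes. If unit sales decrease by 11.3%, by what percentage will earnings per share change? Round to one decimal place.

Total contribution margin = 16,590 × R$45.99 = R$762,974.10.
EBIT = R$762,974.10 − R$450,000 = R$312,974.10.
After interest of R$184,418.00, pre-tax earnings = R$128,556.10.
DCL = total CM / (EBIT − I) = R$762,974.10 / R$128,556.10 = 5.9350.
EPS therefore changes by 5.9350 × (-11.3%) = -67.1%.

-67.1%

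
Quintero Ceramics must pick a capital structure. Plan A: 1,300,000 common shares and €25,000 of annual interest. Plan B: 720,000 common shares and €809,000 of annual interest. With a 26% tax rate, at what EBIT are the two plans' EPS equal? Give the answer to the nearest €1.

€1,782,241

At indifference, (EBIT − 25,000)(1 − t)/1,300,000 = (EBIT − 809,000)(1 − t)/720,000.
The (1 − t) factor cancels: (EBIT − 25,000) × 720,000 = (EBIT − 809,000) × 1,300,000.
Solving, EBIT = (809,000·1,300,000 − 25,000·720,000) / (1,300,000 − 720,000) = 1,033,700,000,000 / 580,000 = 1,782,241.38.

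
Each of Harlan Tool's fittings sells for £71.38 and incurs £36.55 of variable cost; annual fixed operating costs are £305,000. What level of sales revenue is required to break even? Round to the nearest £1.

CM per unit = £71.38 − £36.55 = £34.83; CM ratio = £34.83 / £71.38 = 0.4880.
Break-even sales = FC ÷ CM ratio = £305,000 × £71.38 / £34.83 = £625,062.

£625,062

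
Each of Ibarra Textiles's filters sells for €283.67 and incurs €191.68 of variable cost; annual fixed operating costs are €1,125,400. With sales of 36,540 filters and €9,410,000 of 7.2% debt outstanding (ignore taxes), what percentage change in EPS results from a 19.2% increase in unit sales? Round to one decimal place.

At 36,540 units, contribution = 36,540 × €91.99 = €3,361,314.60.
EBIT = €3,361,314.60 − €1,125,400 = €2,235,914.60.
After interest of €677,520.00, pre-tax earnings = €1,558,394.60.
Degree of combined leverage = contribution ÷ (EBIT − I) = €3,361,314.60 ÷ €1,558,394.60 = 2.1569.
%ΔEPS = DCL × %ΔSales = 2.1569 × +19.2% = +41.4%.

+41.4%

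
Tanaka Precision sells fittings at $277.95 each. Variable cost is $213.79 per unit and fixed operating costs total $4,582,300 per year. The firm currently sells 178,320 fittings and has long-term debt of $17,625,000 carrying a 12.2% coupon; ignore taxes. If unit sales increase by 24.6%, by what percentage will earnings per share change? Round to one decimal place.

Contribution at this volume is 178,320 × $64.16 = $11,441,011.20.
EBIT = $11,441,011.20 − $4,582,300 = $6,858,711.20.
Interest = $2,150,250.00, so EBIT − I = $4,708,461.20.
Degree of combined leverage = contribution ÷ (EBIT − I) = $11,441,011.20 ÷ $4,708,461.20 = 2.4299.
EPS therefore changes by 2.4299 × (+24.6%) = +59.8%.

+59.8%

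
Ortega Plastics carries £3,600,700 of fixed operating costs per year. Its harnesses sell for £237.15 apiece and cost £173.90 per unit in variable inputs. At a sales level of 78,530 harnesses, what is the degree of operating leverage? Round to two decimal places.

3.64

At 78,530 units, contribution = 78,530 × £63.25 = £4,967,022.50.
EBIT = £4,967,022.50 − £3,600,700 = £1,366,322.50.
DOL = contribution ÷ EBIT = £4,967,022.50 ÷ £1,366,322.50 = 3.6353.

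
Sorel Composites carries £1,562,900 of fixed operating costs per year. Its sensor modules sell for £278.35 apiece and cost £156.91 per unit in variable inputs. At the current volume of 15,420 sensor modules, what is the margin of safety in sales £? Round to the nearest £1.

Each unit contributes £278.35 − £156.91 = £121.44. Break-even units = £1,562,900 ÷ £121.44 = 12,869.73; break-even revenue = 12,869.73 × £278.35 = £3,582,289.32.
Current sales = 15,420 × £278.35 = £4,292,157.00.
Margin of safety = £4,292,157.00 − £3,582,289.32 = £709,868.

£709,868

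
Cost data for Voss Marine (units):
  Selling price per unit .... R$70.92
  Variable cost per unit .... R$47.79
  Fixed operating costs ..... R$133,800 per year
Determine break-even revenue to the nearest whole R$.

R$410,251

Contribution margin per unit = R$70.92 − R$47.79 = R$23.13, a CM ratio of R$23.13 ÷ R$70.92 = 0.3261.
Break-even revenue = fixed costs × price ÷ CM = R$133,800 × R$70.92 ÷ R$23.13 = R$410,251.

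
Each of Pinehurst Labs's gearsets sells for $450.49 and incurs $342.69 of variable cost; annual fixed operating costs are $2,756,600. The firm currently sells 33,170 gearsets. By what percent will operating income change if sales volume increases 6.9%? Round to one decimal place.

Contribution at this volume is 33,170 × $107.80 = $3,575,726.00.
Operating income = contribution − fixed costs = $3,575,726.00 − $2,756,600 = $819,126.00.
DOL = contribution ÷ EBIT = $3,575,726.00 ÷ $819,126.00 = 4.3653.
Operating income changes by 4.3653 × +6.9% = +30.1%.

+30.1%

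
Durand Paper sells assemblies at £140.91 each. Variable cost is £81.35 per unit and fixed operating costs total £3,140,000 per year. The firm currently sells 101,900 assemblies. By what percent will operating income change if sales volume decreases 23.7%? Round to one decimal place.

-49.1%

Contribution at this volume is 101,900 × £59.56 = £6,069,164.00.
EBIT = £6,069,164.00 − £3,140,000 = £2,929,164.00.
So DOL = total CM / EBIT = £6,069,164.00 / £2,929,164.00 = 2.0720.
%ΔEBIT = DOL × %ΔSales = 2.0720 × -23.7% = -49.1%.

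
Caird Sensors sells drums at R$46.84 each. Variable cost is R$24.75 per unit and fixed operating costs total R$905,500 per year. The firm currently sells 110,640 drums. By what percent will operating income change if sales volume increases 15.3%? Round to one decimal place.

+24.3%

Contribution at this volume is 110,640 × R$22.09 = R$2,444,037.60.
Subtracting fixed costs: EBIT = R$2,444,037.60 − R$905,500 = R$1,538,537.60.
DOL = contribution ÷ EBIT = R$2,444,037.60 ÷ R$1,538,537.60 = 1.5885.
%ΔEBIT = DOL × %ΔSales = 1.5885 × +15.3% = +24.3%.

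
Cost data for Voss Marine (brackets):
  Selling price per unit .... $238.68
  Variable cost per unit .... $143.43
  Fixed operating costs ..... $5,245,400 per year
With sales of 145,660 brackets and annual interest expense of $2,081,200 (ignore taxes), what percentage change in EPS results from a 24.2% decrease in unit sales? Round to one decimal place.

-51.3%

At 145,660 units, contribution = 145,660 × $95.25 = $13,874,115.00.
EBIT = $13,874,115.00 − $5,245,400 = $8,628,715.00.
Interest = $2,081,200.00, so EBIT − I = $6,547,515.00.
Degree of combined leverage = contribution ÷ (EBIT − I) = $13,874,115.00 ÷ $6,547,515.00 = 2.1190.
EPS therefore changes by 2.1190 × (-24.2%) = -51.3%.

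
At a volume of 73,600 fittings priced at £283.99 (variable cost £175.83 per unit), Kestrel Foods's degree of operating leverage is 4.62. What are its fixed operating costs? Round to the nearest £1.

£6,237,508

Total contribution margin = 73,600 × £108.16 = £7,960,576.00.
Since DOL = CM ÷ EBIT, EBIT = £7,960,576.00 ÷ 4.62 = £1,723,068.40.
And FC = contribution − EBIT = £7,960,576.00 − £1,723,068.40 = £6,237,508.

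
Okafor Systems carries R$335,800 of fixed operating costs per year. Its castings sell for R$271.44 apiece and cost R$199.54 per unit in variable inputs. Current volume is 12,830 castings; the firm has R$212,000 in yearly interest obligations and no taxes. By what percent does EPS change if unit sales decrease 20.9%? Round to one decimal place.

Contribution at this volume is 12,830 × R$71.90 = R$922,477.00.
Subtracting fixed costs: EBIT = R$922,477.00 − R$335,800 = R$586,677.00.
Interest = R$212,000.00, so EBIT − I = R$374,677.00.
DCL = total CM / (EBIT − I) = R$922,477.00 / R$374,677.00 = 2.4621.
%ΔEPS = DCL × %ΔSales = 2.4621 × -20.9% = -51.5%.

-51.5%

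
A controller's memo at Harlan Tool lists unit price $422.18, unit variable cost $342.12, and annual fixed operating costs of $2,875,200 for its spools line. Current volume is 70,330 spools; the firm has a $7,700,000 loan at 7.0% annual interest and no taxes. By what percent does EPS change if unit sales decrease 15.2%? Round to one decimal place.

Contribution at this volume is 70,330 × $80.06 = $5,630,619.80.
Subtracting fixed costs: EBIT = $5,630,619.80 − $2,875,200 = $2,755,419.80.
Interest = $539,000.00, so EBIT − I = $2,216,419.80.
Degree of combined leverage = contribution ÷ (EBIT − I) = $5,630,619.80 ÷ $2,216,419.80 = 2.5404.
%ΔEPS = DCL × %ΔSales = 2.5404 × -15.2% = -38.6%.

-38.6%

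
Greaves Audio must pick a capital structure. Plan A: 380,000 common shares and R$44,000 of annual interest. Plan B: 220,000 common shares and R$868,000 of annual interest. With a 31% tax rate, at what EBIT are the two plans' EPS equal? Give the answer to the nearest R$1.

Set EPS_A = EPS_B: (EBIT − R$44,000)(1 − 0.31) ÷ 380,000 = (EBIT − R$868,000)(1 − 0.31) ÷ 220,000.
Cancelling (1 − t) and cross-multiplying: 220,000·(EBIT − 44,000) = 380,000·(EBIT − 868,000).
EBIT × (380,000 − 220,000) = 868,000 × 380,000 − 44,000 × 220,000 = 320,160,000,000, so EBIT = 320,160,000,000 ÷ 160,000 = 2,001,000.00.

R$2,001,000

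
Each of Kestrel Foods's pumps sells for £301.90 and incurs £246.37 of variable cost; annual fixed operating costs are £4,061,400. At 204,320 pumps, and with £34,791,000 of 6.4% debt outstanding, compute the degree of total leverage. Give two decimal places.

2.24

At 204,320 units, contribution = 204,320 × £55.53 = £11,345,889.60.
EBIT = £11,345,889.60 − £4,061,400 = £7,284,489.60. Interest = £2,226,624.00, so EBIT − I = £5,057,865.60.
Degree of total leverage = total CM / (EBIT − interest) = £11,345,889.60 / £5,057,865.60 = 2.2432.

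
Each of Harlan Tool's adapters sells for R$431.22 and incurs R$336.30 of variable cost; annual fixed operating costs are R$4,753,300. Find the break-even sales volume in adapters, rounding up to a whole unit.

Each unit contributes R$431.22 − R$336.30 = R$94.92.
Break-even volume = fixed costs ÷ CM per unit = R$4,753,300 ÷ R$94.92 = 50,076.91, so 50,077 adapters.

50,077 adapters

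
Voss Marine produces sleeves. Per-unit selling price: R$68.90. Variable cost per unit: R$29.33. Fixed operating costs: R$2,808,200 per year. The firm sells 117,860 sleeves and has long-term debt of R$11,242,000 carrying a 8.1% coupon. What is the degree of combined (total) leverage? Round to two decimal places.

4.94

Contribution at this volume is 117,860 × R$39.57 = R$4,663,720.20.
EBIT = R$4,663,720.20 − R$2,808,200 = R$1,855,520.20. Interest = R$910,602.00.
DOL = R$4,663,720.20 ÷ R$1,855,520.20 = 2.5134; DFL = R$1,855,520.20 ÷ R$944,918.20 = 1.9637.
DCL = DOL × DFL = 2.5134 × 1.9637 = 4.9356.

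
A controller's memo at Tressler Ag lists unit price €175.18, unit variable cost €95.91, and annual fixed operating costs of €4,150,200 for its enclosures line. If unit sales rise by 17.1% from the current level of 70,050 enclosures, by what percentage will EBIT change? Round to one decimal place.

At 70,050 units, contribution = 70,050 × €79.27 = €5,552,863.50.
EBIT = €5,552,863.50 − €4,150,200 = €1,402,663.50.
DOL = contribution ÷ EBIT = €5,552,863.50 ÷ €1,402,663.50 = 3.9588.
So EBIT moves 3.9588 × (+17.1%) = +67.7%.

+67.7%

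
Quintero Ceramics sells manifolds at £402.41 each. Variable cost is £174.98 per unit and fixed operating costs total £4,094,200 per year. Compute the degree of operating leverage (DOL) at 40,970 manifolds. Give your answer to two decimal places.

1.78

Total contribution margin = 40,970 × £227.43 = £9,317,807.10.
EBIT = £9,317,807.10 − £4,094,200 = £5,223,607.10.
DOL = contribution ÷ EBIT = £9,317,807.10 ÷ £5,223,607.10 = 1.7838.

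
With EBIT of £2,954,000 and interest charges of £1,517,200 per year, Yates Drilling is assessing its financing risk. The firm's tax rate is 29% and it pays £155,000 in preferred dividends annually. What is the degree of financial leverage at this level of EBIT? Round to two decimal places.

2.42

Interest = £1,517,200.00.
Pre-tax preferred-dividend burden = £155,000 ÷ (1 − 0.29) = £218,309.86.
DFL = EBIT ÷ [EBIT − I − D_p/(1−t)] = £2,954,000 ÷ [£2,954,000 − £1,517,200.00 − £218,309.86] = £2,954,000 ÷ £1,218,490.14 = 2.4243.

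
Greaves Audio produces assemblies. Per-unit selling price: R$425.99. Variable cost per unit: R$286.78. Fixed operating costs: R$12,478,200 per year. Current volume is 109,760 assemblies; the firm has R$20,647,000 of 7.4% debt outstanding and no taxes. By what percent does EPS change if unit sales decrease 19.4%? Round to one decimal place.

At 109,760 units, contribution = 109,760 × R$139.21 = R$15,279,689.60.
EBIT = R$15,279,689.60 − R$12,478,200 = R$2,801,489.60.
After interest of R$1,527,878.00, pre-tax earnings = R$1,273,611.60.
Degree of combined leverage = contribution ÷ (EBIT − I) = R$15,279,689.60 ÷ R$1,273,611.60 = 11.9971.
EPS therefore changes by 11.9971 × (-19.4%) = -232.7%.

-232.7%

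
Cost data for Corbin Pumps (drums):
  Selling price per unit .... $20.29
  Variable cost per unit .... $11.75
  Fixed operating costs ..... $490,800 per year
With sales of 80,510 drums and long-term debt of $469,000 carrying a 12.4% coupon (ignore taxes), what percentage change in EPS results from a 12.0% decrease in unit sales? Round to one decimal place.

-59.5%

At 80,510 units, contribution = 80,510 × $8.54 = $687,555.40.
EBIT = $687,555.40 − $490,800 = $196,755.40.
After interest of $58,156.00, pre-tax earnings = $138,599.40.
DCL = total CM / (EBIT − I) = $687,555.40 / $138,599.40 = 4.9607.
%ΔEPS = DCL × %ΔSales = 4.9607 × -12.0% = -59.5%.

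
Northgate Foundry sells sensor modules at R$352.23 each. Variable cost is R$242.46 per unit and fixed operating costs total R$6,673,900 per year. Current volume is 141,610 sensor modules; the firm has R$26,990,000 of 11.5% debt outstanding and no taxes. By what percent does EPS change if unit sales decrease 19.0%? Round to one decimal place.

At 141,610 units, contribution = 141,610 × R$109.77 = R$15,544,529.70.
Subtracting fixed costs: EBIT = R$15,544,529.70 − R$6,673,900 = R$8,870,629.70.
Interest = R$3,103,850.00, so EBIT − I = R$5,766,779.70.
Degree of combined leverage = contribution ÷ (EBIT − I) = R$15,544,529.70 ÷ R$5,766,779.70 = 2.6955.
%ΔEPS = DCL × %ΔSales = 2.6955 × -19.0% = -51.2%.

-51.2%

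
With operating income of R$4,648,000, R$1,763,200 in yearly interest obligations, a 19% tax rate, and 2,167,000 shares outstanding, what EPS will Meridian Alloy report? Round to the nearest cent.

Pre-tax income = R$4,648,000 − R$1,763,200.00 = R$2,884,800.00.
After tax at 19%: net income = R$2,884,800.00 × 0.81 = R$2,336,688.00.
Per share: R$2,336,688.00 / 2,167,000 shares = R$1.08.

R$1.08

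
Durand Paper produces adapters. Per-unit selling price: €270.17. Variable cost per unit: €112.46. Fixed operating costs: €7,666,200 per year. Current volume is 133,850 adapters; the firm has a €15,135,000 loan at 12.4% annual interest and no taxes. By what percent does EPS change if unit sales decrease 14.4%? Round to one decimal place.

Contribution at this volume is 133,850 × €157.71 = €21,109,483.50.
EBIT = €21,109,483.50 − €7,666,200 = €13,443,283.50.
After interest of €1,876,740.00, pre-tax earnings = €11,566,543.50.
Degree of combined leverage = contribution ÷ (EBIT − I) = €21,109,483.50 ÷ €11,566,543.50 = 1.8250.
EPS therefore changes by 1.8250 × (-14.4%) = -26.3%.

-26.3%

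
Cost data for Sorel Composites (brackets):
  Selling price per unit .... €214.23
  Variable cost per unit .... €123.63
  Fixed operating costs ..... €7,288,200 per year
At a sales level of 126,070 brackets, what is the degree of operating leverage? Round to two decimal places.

Contribution at this volume is 126,070 × €90.60 = €11,421,942.00.
EBIT = €11,421,942.00 − €7,288,200 = €4,133,742.00.
Degree of operating leverage = €11,421,942.00 / €4,133,742.00 = 2.7631.

2.76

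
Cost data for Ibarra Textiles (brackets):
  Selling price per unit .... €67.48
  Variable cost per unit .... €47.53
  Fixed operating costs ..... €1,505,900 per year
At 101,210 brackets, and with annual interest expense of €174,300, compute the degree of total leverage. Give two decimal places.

Contribution at this volume is 101,210 × €19.95 = €2,019,139.50.
EBIT = €2,019,139.50 − €1,505,900 = €513,239.50. Interest = €174,300.00.
DOL = €2,019,139.50 ÷ €513,239.50 = 3.9341; DFL = €513,239.50 ÷ €338,939.50 = 1.5143.
DCL = DOL × DFL = 3.9341 × 1.5143 = 5.9574.

5.96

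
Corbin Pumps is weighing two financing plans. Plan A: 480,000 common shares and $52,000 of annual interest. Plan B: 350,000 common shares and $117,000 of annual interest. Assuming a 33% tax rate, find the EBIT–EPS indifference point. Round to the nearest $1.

$292,000

Set EPS_A = EPS_B: (EBIT − $52,000)(1 − 0.33) ÷ 480,000 = (EBIT − $117,000)(1 − 0.33) ÷ 350,000.
Cancelling (1 − t) and cross-multiplying: 350,000·(EBIT − 52,000) = 480,000·(EBIT − 117,000).
Solving, EBIT = (117,000·480,000 − 52,000·350,000) / (480,000 − 350,000) = 37,960,000,000 / 130,000 = 292,000.00.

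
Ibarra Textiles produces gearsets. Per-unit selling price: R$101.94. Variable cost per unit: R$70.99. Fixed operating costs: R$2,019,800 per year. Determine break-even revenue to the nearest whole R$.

Contribution margin per unit = R$101.94 − R$70.99 = R$30.95, a CM ratio of R$30.95 ÷ R$101.94 = 0.3036.
Break-even sales = FC ÷ CM ratio = R$2,019,800 × R$101.94 / R$30.95 = R$6,652,614.

R$6,652,614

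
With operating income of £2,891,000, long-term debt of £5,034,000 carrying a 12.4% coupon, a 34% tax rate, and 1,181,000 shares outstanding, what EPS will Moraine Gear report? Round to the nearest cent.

Interest = £624,216.00, so EBT = £2,891,000 − £624,216.00 = £2,266,784.00.
After tax at 34%: net income = £2,266,784.00 × 0.66 = £1,496,077.44.
Per share: £1,496,077.44 / 1,181,000 shares = £1.27.

£1.27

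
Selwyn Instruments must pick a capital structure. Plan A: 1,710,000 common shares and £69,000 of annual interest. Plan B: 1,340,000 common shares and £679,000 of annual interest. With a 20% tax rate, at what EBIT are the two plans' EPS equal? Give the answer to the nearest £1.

£2,888,189

Set EPS_A = EPS_B: (EBIT − £69,000)(1 − 0.20) ÷ 1,710,000 = (EBIT − £679,000)(1 − 0.20) ÷ 1,340,000.
Cancelling (1 − t) and cross-multiplying: 1,340,000·(EBIT − 69,000) = 1,710,000·(EBIT − 679,000).
EBIT × (1,710,000 − 1,340,000) = 679,000 × 1,710,000 − 69,000 × 1,340,000 = 1,068,630,000,000, so EBIT = 1,068,630,000,000 ÷ 370,000 = 2,888,189.19.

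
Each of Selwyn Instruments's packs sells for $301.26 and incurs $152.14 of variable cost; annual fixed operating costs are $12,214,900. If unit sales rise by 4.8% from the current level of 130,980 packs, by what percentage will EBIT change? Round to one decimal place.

Total contribution margin = 130,980 × $149.12 = $19,531,737.60.
Subtracting fixed costs: EBIT = $19,531,737.60 − $12,214,900 = $7,316,837.60.
DOL = contribution ÷ EBIT = $19,531,737.60 ÷ $7,316,837.60 = 2.6694.
Operating income changes by 2.6694 × +4.8% = +12.8%.

+12.8%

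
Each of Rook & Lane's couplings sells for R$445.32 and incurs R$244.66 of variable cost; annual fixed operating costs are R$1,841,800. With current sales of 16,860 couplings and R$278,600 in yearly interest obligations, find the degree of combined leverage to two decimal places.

Total contribution margin = 16,860 × R$200.66 = R$3,383,127.60.
Operating income = contribution − fixed costs = R$3,383,127.60 − R$1,841,800 = R$1,541,327.60. Interest = R$278,600.00.
DOL = R$3,383,127.60 ÷ R$1,541,327.60 = 2.1949; DFL = R$1,541,327.60 ÷ R$1,262,727.60 = 1.2206.
Combined leverage = 2.1949 × 1.2206 = 2.6791.

2.68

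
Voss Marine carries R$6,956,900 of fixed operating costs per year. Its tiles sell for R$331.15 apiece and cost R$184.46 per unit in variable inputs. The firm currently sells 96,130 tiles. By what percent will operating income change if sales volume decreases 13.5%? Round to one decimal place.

-26.6%

At 96,130 units, contribution = 96,130 × R$146.69 = R$14,101,309.70.
Operating income = contribution − fixed costs = R$14,101,309.70 − R$6,956,900 = R$7,144,409.70.
Degree of operating leverage = R$14,101,309.70 / R$7,144,409.70 = 1.9738.
%ΔEBIT = DOL × %ΔSales = 1.9738 × -13.5% = -26.6%.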